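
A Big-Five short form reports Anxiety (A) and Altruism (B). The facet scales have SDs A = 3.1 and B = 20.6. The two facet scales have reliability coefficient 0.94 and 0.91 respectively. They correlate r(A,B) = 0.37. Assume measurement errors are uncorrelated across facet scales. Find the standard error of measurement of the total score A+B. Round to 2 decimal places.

6.23

Var(total) = 433.97 + 47.2564 = 481.226.
True-score variance = 395.201 + 47.2564 = 442.457, so reliability = 0.9194.
Error variance = 481.226 − 442.457 = 38.769; SEM = √38.769 = 6.23.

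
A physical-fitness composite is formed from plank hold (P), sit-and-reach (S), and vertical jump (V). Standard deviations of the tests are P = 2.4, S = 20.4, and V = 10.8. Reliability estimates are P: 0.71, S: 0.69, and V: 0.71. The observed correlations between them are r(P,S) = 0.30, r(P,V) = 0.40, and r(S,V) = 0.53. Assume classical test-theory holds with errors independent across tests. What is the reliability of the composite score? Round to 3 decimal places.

Var(P+S+V) = 2.4² + 20.4² + 10.8² + 2·[2.4·20.4·0.30 + 2.4·10.8·0.40 + 20.4·10.8·0.53] = 538.56 + 283.651 = 822.211.
With uncorrelated errors the cross-covariances are all true-score covariance, so they carry over unchanged; only the diagonal terms shrink to ρᵢσᵢ².
True-score variance = [2.4²·0.71 + 20.4²·0.69 + 10.8²·0.71] + 283.651 = 374.054 + 283.651 = 657.706.
Reliability = 657.706 / 822.211 = 0.800.

0.800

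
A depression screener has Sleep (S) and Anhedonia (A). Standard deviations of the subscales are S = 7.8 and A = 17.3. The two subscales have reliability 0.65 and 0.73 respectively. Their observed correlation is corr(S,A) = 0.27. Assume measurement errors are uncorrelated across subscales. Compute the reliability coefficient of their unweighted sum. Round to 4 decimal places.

0.7642

Var(S+A) = 7.8² + 17.3² + 2·[7.8·17.3·0.27] = 360.13 + 72.8676 = 432.998.
Under uncorrelated errors the observed covariances equal the true-score covariances, so only the own-variance terms attenuate.
True-score variance = [7.8²·0.65 + 17.3²·0.73] + 72.8676 = 258.028 + 72.8676 = 330.895.
Reliability = 330.895 / 432.998 = 0.7642.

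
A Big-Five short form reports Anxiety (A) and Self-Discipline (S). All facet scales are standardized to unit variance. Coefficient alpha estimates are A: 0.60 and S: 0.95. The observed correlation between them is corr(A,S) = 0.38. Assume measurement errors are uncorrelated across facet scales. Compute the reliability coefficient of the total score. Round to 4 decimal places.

0.8370

Var(A+S) = 2 + 2·[0.38] = 2 + 0.76 = 2.76.
Because errors are independent across components, Cov(Tᵢ,Tⱼ) = Cov(Xᵢ,Xⱼ); the off-diagonal part of the true-score variance is the same as above.
True-score variance = [0.60 + 0.95] + 0.76 = 1.55 + 0.76 = 2.31.
Reliability = 2.31 / 2.76 = 0.8370.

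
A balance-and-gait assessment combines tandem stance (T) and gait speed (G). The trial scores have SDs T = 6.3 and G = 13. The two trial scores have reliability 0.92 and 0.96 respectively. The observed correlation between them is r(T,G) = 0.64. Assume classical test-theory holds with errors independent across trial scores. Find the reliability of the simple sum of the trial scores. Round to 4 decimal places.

Var(T+G) = 6.3² + 13² + 2·[6.3·13·0.64] = 208.69 + 104.832 = 313.522.
Because errors are independent across components, Cov(Tᵢ,Tⱼ) = Cov(Xᵢ,Xⱼ); the off-diagonal part of the true-score variance is the same as above.
True-score variance = [6.3²·0.92 + 13²·0.96] + 104.832 = 198.755 + 104.832 = 303.587.
Reliability = 303.587 / 313.522 = 0.9683.

0.9683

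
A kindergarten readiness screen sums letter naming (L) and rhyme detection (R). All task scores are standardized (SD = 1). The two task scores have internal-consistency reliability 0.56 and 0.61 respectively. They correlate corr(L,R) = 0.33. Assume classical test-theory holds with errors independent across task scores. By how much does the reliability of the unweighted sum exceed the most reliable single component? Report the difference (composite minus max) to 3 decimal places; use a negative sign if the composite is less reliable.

0.078

Var(sum) = 2 + 0.66 = 2.66; true-score variance = 1.17 + 0.66 = 1.83; composite reliability = 0.6880.
Max component reliability = 0.6100.
Difference = 0.6880 − 0.6100 = 0.078.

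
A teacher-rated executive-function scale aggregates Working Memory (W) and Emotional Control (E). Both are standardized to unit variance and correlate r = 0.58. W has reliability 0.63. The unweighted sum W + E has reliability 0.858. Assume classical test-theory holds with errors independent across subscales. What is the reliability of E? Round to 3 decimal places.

Var(W+E) = 2 + 2·0.58 = 3.160.
True-score variance = ρ_W + ρ_E + 2·0.58, so 0.858 = (0.63 + ρ_E + 1.16) / 3.160.
ρ_E = 0.858·3.160 − 0.63 − 1.16 = 0.921.

0.921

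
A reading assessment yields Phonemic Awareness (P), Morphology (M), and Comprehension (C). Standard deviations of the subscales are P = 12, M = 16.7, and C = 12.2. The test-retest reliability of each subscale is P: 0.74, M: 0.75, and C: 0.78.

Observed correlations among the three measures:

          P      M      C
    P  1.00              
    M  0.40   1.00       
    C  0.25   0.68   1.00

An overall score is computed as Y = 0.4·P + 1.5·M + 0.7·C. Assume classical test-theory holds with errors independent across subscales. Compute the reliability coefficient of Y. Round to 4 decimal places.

0.8418

Var(Y) = 0.4²·12² + 1.5²·16.7² + 0.7²·12.2² + 2·[0.6·12·16.7·0.40 + 0.28·12·12.2·0.25 + 1.05·16.7·12.2·0.68] = 723.474 + 407.629 = 1131.1.
Because errors are independent across components, Cov(Tᵢ,Tⱼ) = Cov(Xᵢ,Xⱼ); the off-diagonal part of the true-score variance is the same as above.
True-score variance = [0.4²·12²·0.74 + 1.5²·16.7²·0.75 + 0.7²·12.2²·0.78] + 407.629 = 544.563 + 407.629 = 952.192.
Reliability = 952.192 / 1131.1 = 0.8418.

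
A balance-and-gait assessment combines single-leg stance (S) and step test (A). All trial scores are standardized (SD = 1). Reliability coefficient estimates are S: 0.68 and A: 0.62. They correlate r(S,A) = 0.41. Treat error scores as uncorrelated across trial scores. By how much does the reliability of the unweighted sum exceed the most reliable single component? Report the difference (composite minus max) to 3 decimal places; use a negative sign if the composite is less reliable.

Var(sum) = 2 + 0.82 = 2.82; true-score variance = 1.3 + 0.82 = 2.12; composite reliability = 0.7518.
Max component reliability = 0.6800.
Difference = 0.7518 − 0.6800 = 0.072.

0.072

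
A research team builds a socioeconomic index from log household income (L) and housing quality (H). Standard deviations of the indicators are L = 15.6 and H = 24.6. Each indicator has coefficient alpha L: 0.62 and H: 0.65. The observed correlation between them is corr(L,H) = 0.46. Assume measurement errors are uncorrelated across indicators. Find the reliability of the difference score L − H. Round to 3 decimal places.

Var(L−H) = 15.6² + 24.6² − 2·15.6·24.6·0.46 = 848.52 − 353.059 = 495.461.
Because errors are independent across components, Cov(Tᵢ,Tⱼ) = Cov(Xᵢ,Xⱼ); the off-diagonal part of the true-score variance is the same as above.
True-score variance = [15.6²·0.62 + 24.6²·0.65] − 353.059 = 544.237 − 353.059 = 191.178.
Reliability = 191.178 / 495.461 = 0.386.

0.386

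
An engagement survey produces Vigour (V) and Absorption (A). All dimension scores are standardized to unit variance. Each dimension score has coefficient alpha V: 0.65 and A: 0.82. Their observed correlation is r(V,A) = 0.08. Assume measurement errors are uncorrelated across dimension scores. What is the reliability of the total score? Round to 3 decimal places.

Var(V+A) = 2 + 2·[0.08] = 2 + 0.16 = 2.16.
With uncorrelated errors the cross-covariances are all true-score covariance, so they carry over unchanged; only the diagonal terms shrink to ρᵢσᵢ².
True-score variance = [0.65 + 0.82] + 0.16 = 1.47 + 0.16 = 1.63.
Reliability = 1.63 / 2.16 = 0.755.

0.755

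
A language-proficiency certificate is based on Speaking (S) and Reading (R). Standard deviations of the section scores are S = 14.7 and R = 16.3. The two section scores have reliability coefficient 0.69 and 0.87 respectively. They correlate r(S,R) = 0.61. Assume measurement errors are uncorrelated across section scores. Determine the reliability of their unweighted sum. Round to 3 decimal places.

0.869

Var(S+R) = 14.7² + 16.3² + 2·[14.7·16.3·0.61] = 481.78 + 292.324 = 774.104.
Under uncorrelated errors the observed covariances equal the true-score covariances, so only the own-variance terms attenuate.
True-score variance = [14.7²·0.69 + 16.3²·0.87] + 292.324 = 380.252 + 292.324 = 672.577.
Reliability = 672.577 / 774.104 = 0.869.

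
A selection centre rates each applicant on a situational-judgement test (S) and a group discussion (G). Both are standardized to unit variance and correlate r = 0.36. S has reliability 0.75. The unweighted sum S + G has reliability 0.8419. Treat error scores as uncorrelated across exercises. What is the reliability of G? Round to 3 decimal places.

Var(S+G) = 2 + 2·0.36 = 2.720.
True-score variance = ρ_S + ρ_G + 2·0.36, so 0.8419 = (0.75 + ρ_G + 0.72) / 2.720.
ρ_G = 0.8419·2.720 − 0.75 − 0.72 = 0.820.

0.820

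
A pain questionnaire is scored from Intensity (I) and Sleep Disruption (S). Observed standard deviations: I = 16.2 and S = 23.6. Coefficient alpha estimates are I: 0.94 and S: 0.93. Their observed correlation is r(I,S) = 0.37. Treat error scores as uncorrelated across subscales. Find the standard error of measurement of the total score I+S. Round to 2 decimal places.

Var(total) = 819.4 + 282.917 = 1102.32.
True-score variance = 764.666 + 282.917 = 1047.58, so reliability = 0.9503.
Error variance = 1102.32 − 1047.58 = 54.7336; SEM = √54.7336 = 7.40.

7.40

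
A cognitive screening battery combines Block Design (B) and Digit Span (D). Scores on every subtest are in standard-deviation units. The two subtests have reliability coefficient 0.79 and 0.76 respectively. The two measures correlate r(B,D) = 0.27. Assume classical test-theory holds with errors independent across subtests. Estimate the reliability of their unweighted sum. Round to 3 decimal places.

Var(B+D) = 2 + 2·[0.27] = 2 + 0.54 = 2.54.
With uncorrelated errors the cross-covariances are all true-score covariance, so they carry over unchanged; only the diagonal terms shrink to ρᵢσᵢ².
True-score variance = [0.79 + 0.76] + 0.54 = 1.55 + 0.54 = 2.09.
Reliability = 2.09 / 2.54 = 0.823.

0.823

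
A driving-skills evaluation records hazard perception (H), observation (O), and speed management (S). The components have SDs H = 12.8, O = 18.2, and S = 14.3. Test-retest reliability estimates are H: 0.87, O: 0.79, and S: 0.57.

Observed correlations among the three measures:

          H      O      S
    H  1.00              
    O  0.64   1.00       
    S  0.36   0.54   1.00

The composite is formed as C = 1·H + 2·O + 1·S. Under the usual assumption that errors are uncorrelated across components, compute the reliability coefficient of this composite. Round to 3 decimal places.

0.870

Var(C) = 12.8² + 2²·18.2² + 14.3² + 2·[2·12.8·18.2·0.64 + 12.8·14.3·0.36 + 2·18.2·14.3·0.54] = 1693.29 + 1290.33 = 2983.62.
With uncorrelated errors the cross-covariances are all true-score covariance, so they carry over unchanged; only the diagonal terms shrink to ρᵢσᵢ².
True-score variance = [12.8²·0.87 + 2²·18.2²·0.79 + 14.3²·0.57] + 1290.33 = 1305.82 + 1290.33 = 2596.15.
Reliability = 2596.15 / 2983.62 = 0.870.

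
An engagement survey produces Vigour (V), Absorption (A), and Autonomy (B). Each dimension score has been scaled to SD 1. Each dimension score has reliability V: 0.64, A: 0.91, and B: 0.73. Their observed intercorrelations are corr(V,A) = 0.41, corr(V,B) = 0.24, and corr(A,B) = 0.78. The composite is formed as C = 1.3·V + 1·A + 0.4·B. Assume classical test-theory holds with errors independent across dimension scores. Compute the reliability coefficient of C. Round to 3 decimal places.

0.845

Var(C) = 1.3² + 1 + 0.4² + 2·[1.3·0.41 + 0.52·0.24 + 0.4·0.78] = 2.85 + 1.9396 = 4.7896.
Under uncorrelated errors the observed covariances equal the true-score covariances, so only the own-variance terms attenuate.
True-score variance = [1.3²·0.64 + 0.91 + 0.4²·0.73] + 1.9396 = 2.1084 + 1.9396 = 4.048.
Reliability = 4.048 / 4.7896 = 0.845.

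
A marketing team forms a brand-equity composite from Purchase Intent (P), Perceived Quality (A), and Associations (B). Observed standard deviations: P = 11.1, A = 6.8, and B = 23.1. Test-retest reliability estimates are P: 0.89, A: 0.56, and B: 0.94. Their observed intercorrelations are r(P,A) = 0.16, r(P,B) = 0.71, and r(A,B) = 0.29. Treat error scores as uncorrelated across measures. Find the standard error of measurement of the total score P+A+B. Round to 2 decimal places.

Var(total) = 703.06 + 479.362 = 1182.42.
True-score variance = 637.145 + 479.362 = 1116.51, so reliability = 0.9443.
Error variance = 1182.42 − 1116.51 = 65.9153; SEM = √65.9153 = 8.12.

8.12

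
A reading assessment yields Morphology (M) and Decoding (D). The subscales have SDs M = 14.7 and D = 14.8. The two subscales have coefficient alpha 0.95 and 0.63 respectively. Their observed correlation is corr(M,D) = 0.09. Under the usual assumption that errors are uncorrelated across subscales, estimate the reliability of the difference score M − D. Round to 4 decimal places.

Var(M−D) = 14.7² + 14.8² − 2·14.7·14.8·0.09 = 435.13 − 39.1608 = 395.969.
Because errors are independent across components, Cov(Tᵢ,Tⱼ) = Cov(Xᵢ,Xⱼ); the off-diagonal part of the true-score variance is the same as above.
True-score variance = [14.7²·0.95 + 14.8²·0.63] − 39.1608 = 343.281 − 39.1608 = 304.12.
Reliability = 304.12 / 395.969 = 0.7680.

0.7680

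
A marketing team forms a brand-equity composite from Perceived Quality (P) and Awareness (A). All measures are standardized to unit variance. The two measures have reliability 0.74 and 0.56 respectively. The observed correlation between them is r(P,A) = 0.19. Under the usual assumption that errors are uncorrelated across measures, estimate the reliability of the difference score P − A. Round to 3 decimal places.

Var(P−A) = 1 + 1 − 2·0.19 = 2 − 0.38 = 1.62.
Because errors are independent across components, Cov(Tᵢ,Tⱼ) = Cov(Xᵢ,Xⱼ); the off-diagonal part of the true-score variance is the same as above.
True-score variance = [0.74 + 0.56] − 0.38 = 1.3 − 0.38 = 0.92.
Reliability = 0.92 / 1.62 = 0.568.

0.568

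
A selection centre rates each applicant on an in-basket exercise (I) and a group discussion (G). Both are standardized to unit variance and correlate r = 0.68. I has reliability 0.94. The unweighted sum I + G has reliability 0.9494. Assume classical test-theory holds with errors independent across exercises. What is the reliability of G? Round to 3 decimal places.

Var(I+G) = 2 + 2·0.68 = 3.360.
True-score variance = ρ_I + ρ_G + 2·0.68, so 0.9494 = (0.94 + ρ_G + 1.36) / 3.360.
ρ_G = 0.9494·3.360 − 0.94 − 1.36 = 0.890.

0.890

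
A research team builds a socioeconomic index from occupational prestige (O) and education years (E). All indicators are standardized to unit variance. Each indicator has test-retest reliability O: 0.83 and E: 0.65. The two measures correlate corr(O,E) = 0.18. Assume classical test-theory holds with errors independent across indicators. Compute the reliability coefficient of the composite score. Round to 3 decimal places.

0.780

Var(O+E) = 2 + 2·[0.18] = 2 + 0.36 = 2.36.
Under uncorrelated errors the observed covariances equal the true-score covariances, so only the own-variance terms attenuate.
True-score variance = [0.83 + 0.65] + 0.36 = 1.48 + 0.36 = 1.84.
Reliability = 1.84 / 2.36 = 0.780.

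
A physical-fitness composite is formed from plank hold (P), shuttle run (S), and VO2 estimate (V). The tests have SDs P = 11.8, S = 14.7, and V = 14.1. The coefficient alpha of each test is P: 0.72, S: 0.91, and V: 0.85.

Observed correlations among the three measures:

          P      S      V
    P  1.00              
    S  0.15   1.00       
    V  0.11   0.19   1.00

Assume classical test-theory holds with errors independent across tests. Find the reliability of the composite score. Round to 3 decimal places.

Var(P+S+V) = 11.8² + 14.7² + 14.1² + 2·[11.8·14.7·0.15 + 11.8·14.1·0.11 + 14.7·14.1·0.19] = 554.14 + 167.404 = 721.544.
With uncorrelated errors the cross-covariances are all true-score covariance, so they carry over unchanged; only the diagonal terms shrink to ρᵢσᵢ².
True-score variance = [11.8²·0.72 + 14.7²·0.91 + 14.1²·0.85] + 167.404 = 465.883 + 167.404 = 633.287.
Reliability = 633.287 / 721.544 = 0.878.

0.878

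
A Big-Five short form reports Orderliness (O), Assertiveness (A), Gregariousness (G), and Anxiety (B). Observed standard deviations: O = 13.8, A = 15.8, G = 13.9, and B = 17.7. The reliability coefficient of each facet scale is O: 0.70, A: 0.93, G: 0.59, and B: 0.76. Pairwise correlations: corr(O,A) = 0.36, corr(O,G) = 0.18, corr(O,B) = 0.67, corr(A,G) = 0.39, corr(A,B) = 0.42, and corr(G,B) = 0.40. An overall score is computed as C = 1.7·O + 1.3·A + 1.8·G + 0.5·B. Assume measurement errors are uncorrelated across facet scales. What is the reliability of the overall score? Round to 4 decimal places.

0.8551

Var(C) = 1.7²·13.8² + 1.3²·15.8² + 1.8²·13.9² + 0.5²·17.7² + 2·[2.21·13.8·15.8·0.36 + 3.06·13.8·13.9·0.18 + 0.85·13.8·17.7·0.67 + 2.34·15.8·13.9·0.39 + 0.65·15.8·17.7·0.42 + 0.9·13.9·17.7·0.40] = 1676.59 + 1567.15 = 3243.74.
Because errors are independent across components, Cov(Tᵢ,Tⱼ) = Cov(Xᵢ,Xⱼ); the off-diagonal part of the true-score variance is the same as above.
True-score variance = [1.7²·13.8²·0.70 + 1.3²·15.8²·0.93 + 1.8²·13.9²·0.59 + 0.5²·17.7²·0.76] + 1567.15 = 1206.48 + 1567.15 = 2773.64.
Reliability = 2773.64 / 3243.74 = 0.8551.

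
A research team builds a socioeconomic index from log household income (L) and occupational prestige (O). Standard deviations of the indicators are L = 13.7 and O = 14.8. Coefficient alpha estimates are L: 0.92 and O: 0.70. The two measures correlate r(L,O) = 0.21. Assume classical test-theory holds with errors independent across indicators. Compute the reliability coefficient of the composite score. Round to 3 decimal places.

0.836

Var(L+O) = 13.7² + 14.8² + 2·[13.7·14.8·0.21] = 406.73 + 85.1592 = 491.889.
With uncorrelated errors the cross-covariances are all true-score covariance, so they carry over unchanged; only the diagonal terms shrink to ρᵢσᵢ².
True-score variance = [13.7²·0.92 + 14.8²·0.70] + 85.1592 = 326.003 + 85.1592 = 411.162.
Reliability = 411.162 / 491.889 = 0.836.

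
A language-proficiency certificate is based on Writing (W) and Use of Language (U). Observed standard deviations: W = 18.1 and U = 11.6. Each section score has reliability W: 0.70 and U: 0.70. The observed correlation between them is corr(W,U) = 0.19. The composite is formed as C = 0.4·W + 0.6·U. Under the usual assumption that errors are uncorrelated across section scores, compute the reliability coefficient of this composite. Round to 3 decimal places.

0.748

Var(C) = 0.4²·18.1² + 0.6²·11.6² + 2·[0.24·18.1·11.6·0.19] = 100.859 + 19.1484 = 120.008.
Under uncorrelated errors the observed covariances equal the true-score covariances, so only the own-variance terms attenuate.
True-score variance = [0.4²·18.1²·0.70 + 0.6²·11.6²·0.70] + 19.1484 = 70.6014 + 19.1484 = 89.7498.
Reliability = 89.7498 / 120.008 = 0.748.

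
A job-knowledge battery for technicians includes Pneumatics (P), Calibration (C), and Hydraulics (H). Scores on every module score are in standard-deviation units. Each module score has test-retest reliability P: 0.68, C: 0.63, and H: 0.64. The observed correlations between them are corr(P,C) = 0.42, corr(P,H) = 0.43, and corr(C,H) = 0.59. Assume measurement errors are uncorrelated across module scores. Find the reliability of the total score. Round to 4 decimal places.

0.8214

Var(P+C+H) = 3 + 2·[0.42 + 0.43 + 0.59] = 3 + 2.88 = 5.88.
Because errors are independent across components, Cov(Tᵢ,Tⱼ) = Cov(Xᵢ,Xⱼ); the off-diagonal part of the true-score variance is the same as above.
True-score variance = [0.68 + 0.63 + 0.64] + 2.88 = 1.95 + 2.88 = 4.83.
Reliability = 4.83 / 5.88 = 0.8214.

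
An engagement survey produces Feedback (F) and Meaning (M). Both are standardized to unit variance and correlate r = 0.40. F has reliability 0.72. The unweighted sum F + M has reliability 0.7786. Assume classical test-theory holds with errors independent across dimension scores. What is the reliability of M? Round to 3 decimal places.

0.660

Var(F+M) = 2 + 2·0.40 = 2.800.
True-score variance = ρ_F + ρ_M + 2·0.40, so 0.7786 = (0.72 + ρ_M + 0.80) / 2.800.
ρ_M = 0.7786·2.800 − 0.72 − 0.80 = 0.660.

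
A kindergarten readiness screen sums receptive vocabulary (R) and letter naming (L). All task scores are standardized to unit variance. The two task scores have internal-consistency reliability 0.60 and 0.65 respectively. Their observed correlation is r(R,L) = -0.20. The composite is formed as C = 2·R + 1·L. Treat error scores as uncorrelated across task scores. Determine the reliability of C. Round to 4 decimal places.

0.5357

Var(C) = 2² + 1 + 2·[2·(-0.20)] = 5 − 0.8 = 4.2.
With uncorrelated errors the cross-covariances are all true-score covariance, so they carry over unchanged; only the diagonal terms shrink to ρᵢσᵢ².
True-score variance = [2²·0.60 + 0.65] − 0.8 = 3.05 − 0.8 = 2.25.
Reliability = 2.25 / 4.2 = 0.5357.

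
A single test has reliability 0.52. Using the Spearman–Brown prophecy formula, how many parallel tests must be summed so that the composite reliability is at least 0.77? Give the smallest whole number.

k ≥ ρ*(1−ρ₁)/(ρ₁(1−ρ*)) = 0.77·0.48 / (0.52·0.23) = 3.090.
Smallest integer k = 4.

4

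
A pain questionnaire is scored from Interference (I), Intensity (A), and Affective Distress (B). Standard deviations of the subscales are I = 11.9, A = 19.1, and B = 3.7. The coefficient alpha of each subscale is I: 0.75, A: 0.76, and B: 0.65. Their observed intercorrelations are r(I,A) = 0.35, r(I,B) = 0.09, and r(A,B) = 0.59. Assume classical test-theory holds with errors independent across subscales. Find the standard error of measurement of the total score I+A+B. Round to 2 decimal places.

11.30

Var(total) = 520.11 + 250.419 = 770.529.
True-score variance = 392.362 + 250.419 = 642.781, so reliability = 0.8342.
Error variance = 770.529 − 642.781 = 127.748; SEM = √127.748 = 11.30.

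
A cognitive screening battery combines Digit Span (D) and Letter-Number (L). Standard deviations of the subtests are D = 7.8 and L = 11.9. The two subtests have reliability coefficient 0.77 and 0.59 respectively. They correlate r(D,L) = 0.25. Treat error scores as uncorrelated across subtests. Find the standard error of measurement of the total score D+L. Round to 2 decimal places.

Var(total) = 202.45 + 46.41 = 248.86.
True-score variance = 130.397 + 46.41 = 176.807, so reliability = 0.7105.
Error variance = 248.86 − 176.807 = 72.0533; SEM = √72.0533 = 8.49.

8.49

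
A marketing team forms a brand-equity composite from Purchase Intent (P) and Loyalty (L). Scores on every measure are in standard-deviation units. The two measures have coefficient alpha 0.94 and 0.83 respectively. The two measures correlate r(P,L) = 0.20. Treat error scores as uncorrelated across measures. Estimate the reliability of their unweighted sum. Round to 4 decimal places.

0.9042

Var(P+L) = 2 + 2·[0.20] = 2 + 0.4 = 2.4.
Because errors are independent across components, Cov(Tᵢ,Tⱼ) = Cov(Xᵢ,Xⱼ); the off-diagonal part of the true-score variance is the same as above.
True-score variance = [0.94 + 0.83] + 0.4 = 1.77 + 0.4 = 2.17.
Reliability = 2.17 / 2.4 = 0.9042.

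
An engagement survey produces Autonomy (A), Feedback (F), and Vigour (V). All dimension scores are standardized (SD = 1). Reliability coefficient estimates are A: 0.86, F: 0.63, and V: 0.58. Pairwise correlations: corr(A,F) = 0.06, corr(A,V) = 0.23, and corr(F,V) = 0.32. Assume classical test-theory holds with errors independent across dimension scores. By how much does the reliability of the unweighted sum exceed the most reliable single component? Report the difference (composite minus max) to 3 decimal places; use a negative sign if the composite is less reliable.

Var(sum) = 3 + 1.22 = 4.22; true-score variance = 2.07 + 1.22 = 3.29; composite reliability = 0.7796.
Max component reliability = 0.8600.
Difference = 0.7796 − 0.8600 = -0.080.

-0.080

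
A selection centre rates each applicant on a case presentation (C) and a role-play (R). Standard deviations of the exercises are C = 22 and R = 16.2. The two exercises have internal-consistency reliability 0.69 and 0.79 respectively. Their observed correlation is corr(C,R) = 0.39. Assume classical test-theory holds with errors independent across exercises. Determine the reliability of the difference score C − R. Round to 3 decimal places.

0.562

Var(C−R) = 22² + 16.2² − 2·22·16.2·0.39 = 746.44 − 277.992 = 468.448.
Because errors are independent across components, Cov(Tᵢ,Tⱼ) = Cov(Xᵢ,Xⱼ); the off-diagonal part of the true-score variance is the same as above.
True-score variance = [22²·0.69 + 16.2²·0.79] − 277.992 = 541.288 − 277.992 = 263.296.
Reliability = 263.296 / 468.448 = 0.562.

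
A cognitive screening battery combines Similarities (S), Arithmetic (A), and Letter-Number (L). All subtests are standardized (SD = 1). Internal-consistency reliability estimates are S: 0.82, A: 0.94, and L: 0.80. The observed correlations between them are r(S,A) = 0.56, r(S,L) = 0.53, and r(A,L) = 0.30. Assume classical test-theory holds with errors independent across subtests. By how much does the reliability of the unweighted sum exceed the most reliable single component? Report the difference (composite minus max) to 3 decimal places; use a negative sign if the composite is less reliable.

-0.016

Var(sum) = 3 + 2.78 = 5.78; true-score variance = 2.56 + 2.78 = 5.34; composite reliability = 0.9239.
Max component reliability = 0.9400.
Difference = 0.9239 − 0.9400 = -0.016.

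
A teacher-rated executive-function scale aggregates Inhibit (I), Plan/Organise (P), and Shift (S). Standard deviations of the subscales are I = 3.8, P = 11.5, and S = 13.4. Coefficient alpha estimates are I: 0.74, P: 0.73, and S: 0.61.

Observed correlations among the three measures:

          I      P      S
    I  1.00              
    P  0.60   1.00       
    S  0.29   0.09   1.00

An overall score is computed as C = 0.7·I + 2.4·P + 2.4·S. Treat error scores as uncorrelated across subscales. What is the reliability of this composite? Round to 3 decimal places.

0.709

Var(C) = 0.7²·3.8² + 2.4²·11.5² + 2.4²·13.4² + 2·[1.68·3.8·11.5·0.60 + 1.68·3.8·13.4·0.29 + 5.76·11.5·13.4·0.09] = 1803.1 + 297.487 = 2100.59.
With uncorrelated errors the cross-covariances are all true-score covariance, so they carry over unchanged; only the diagonal terms shrink to ρᵢσᵢ².
True-score variance = [0.7²·3.8²·0.74 + 2.4²·11.5²·0.73 + 2.4²·13.4²·0.61] + 297.487 = 1192.22 + 297.487 = 1489.71.
Reliability = 1489.71 / 2100.59 = 0.709.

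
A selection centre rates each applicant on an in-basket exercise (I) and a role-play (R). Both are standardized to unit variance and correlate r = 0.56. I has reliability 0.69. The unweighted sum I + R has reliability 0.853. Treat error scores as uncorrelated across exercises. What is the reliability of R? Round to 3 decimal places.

0.851

Var(I+R) = 2 + 2·0.56 = 3.120.
True-score variance = ρ_I + ρ_R + 2·0.56, so 0.853 = (0.69 + ρ_R + 1.12) / 3.120.
ρ_R = 0.853·3.120 − 0.69 − 1.12 = 0.851.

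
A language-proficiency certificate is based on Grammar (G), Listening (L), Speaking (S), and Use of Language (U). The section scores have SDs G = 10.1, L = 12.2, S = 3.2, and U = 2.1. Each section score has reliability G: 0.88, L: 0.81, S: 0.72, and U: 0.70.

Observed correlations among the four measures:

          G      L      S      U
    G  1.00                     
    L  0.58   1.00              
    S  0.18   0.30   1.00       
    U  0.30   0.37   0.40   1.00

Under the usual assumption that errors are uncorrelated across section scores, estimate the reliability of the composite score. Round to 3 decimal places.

0.907

Var(G+L+S+U) = 10.1² + 12.2² + 3.2² + 2.1² + 2·[10.1·12.2·0.58 + 10.1·3.2·0.18 + 10.1·2.1·0.30 + 12.2·3.2·0.30 + 12.2·2.1·0.37 + 3.2·2.1·0.40] = 265.5 + 215.055 = 480.555.
Under uncorrelated errors the observed covariances equal the true-score covariances, so only the own-variance terms attenuate.
True-score variance = [10.1²·0.88 + 12.2²·0.81 + 3.2²·0.72 + 2.1²·0.70] + 215.055 = 220.789 + 215.055 = 435.844.
Reliability = 435.844 / 480.555 = 0.907.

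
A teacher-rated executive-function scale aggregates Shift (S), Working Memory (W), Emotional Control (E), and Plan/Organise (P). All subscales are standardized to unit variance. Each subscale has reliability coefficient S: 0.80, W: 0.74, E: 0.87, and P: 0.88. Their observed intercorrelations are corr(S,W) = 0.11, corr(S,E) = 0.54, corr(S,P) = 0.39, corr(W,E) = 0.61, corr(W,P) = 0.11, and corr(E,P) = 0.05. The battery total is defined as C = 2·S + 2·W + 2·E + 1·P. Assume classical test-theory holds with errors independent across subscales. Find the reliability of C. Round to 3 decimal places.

Var(C) = 2² + 2² + 2² + 1 + 2·[4·0.11 + 4·0.54 + 2·0.39 + 4·0.61 + 2·0.11 + 2·0.05] = 13 + 12.28 = 25.28.
With uncorrelated errors the cross-covariances are all true-score covariance, so they carry over unchanged; only the diagonal terms shrink to ρᵢσᵢ².
True-score variance = [2²·0.80 + 2²·0.74 + 2²·0.87 + 0.88] + 12.28 = 10.52 + 12.28 = 22.8.
Reliability = 22.8 / 25.28 = 0.902.

0.902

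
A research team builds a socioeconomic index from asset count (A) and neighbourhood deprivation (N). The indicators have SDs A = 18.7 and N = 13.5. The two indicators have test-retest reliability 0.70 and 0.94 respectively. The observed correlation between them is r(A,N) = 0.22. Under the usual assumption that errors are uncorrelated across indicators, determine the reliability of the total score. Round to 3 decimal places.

0.820

Var(A+N) = 18.7² + 13.5² + 2·[18.7·13.5·0.22] = 531.94 + 111.078 = 643.018.
Because errors are independent across components, Cov(Tᵢ,Tⱼ) = Cov(Xᵢ,Xⱼ); the off-diagonal part of the true-score variance is the same as above.
True-score variance = [18.7²·0.70 + 13.5²·0.94] + 111.078 = 416.098 + 111.078 = 527.176.
Reliability = 527.176 / 643.018 = 0.820.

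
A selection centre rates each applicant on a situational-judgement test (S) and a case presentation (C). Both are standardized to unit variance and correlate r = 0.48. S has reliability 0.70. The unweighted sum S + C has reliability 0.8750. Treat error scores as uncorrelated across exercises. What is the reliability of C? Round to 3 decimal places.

0.930

Var(S+C) = 2 + 2·0.48 = 2.960.
True-score variance = ρ_S + ρ_C + 2·0.48, so 0.8750 = (0.70 + ρ_C + 0.96) / 2.960.
ρ_C = 0.8750·2.960 − 0.70 − 0.96 = 0.930.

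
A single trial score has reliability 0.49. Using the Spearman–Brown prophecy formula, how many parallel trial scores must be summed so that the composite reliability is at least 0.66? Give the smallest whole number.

k ≥ ρ*(1−ρ₁)/(ρ₁(1−ρ*)) = 0.66·0.51 / (0.49·0.34) = 2.020.
Smallest integer k = 3.

3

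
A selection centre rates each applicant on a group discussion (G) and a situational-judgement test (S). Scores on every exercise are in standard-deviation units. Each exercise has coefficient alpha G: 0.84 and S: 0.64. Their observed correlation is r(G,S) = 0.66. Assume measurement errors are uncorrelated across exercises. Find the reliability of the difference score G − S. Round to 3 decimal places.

Var(G−S) = 1 + 1 − 2·0.66 = 2 − 1.32 = 0.68.
Because errors are independent across components, Cov(Tᵢ,Tⱼ) = Cov(Xᵢ,Xⱼ); the off-diagonal part of the true-score variance is the same as above.
True-score variance = [0.84 + 0.64] − 1.32 = 1.48 − 1.32 = 0.16.
Reliability = 0.16 / 0.68 = 0.235.

0.235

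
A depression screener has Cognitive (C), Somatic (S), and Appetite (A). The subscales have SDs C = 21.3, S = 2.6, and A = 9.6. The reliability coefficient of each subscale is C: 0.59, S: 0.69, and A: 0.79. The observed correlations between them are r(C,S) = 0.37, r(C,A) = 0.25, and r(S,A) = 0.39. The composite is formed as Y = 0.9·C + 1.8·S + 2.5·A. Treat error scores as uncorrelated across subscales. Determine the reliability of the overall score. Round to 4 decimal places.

0.7937

Var(Y) = 0.9²·21.3² + 1.8²·2.6² + 2.5²·9.6² + 2·[1.62·21.3·2.6·0.37 + 2.25·21.3·9.6·0.25 + 4.5·2.6·9.6·0.39] = 965.391 + 384.039 = 1349.43.
With uncorrelated errors the cross-covariances are all true-score covariance, so they carry over unchanged; only the diagonal terms shrink to ρᵢσᵢ².
True-score variance = [0.9²·21.3²·0.59 + 1.8²·2.6²·0.69 + 2.5²·9.6²·0.79] + 384.039 = 686.971 + 384.039 = 1071.01.
Reliability = 1071.01 / 1349.43 = 0.7937.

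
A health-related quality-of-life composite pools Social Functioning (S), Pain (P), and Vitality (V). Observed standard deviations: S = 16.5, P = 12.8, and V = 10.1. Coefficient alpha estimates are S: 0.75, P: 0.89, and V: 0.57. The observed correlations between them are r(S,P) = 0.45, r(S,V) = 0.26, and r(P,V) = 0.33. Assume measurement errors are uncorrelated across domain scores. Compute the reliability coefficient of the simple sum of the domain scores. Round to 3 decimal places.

Var(S+P+V) = 16.5² + 12.8² + 10.1² + 2·[16.5·12.8·0.45 + 16.5·10.1·0.26 + 12.8·10.1·0.33] = 538.1 + 362.063 = 900.163.
Because errors are independent across components, Cov(Tᵢ,Tⱼ) = Cov(Xᵢ,Xⱼ); the off-diagonal part of the true-score variance is the same as above.
True-score variance = [16.5²·0.75 + 12.8²·0.89 + 10.1²·0.57] + 362.063 = 408.151 + 362.063 = 770.214.
Reliability = 770.214 / 900.163 = 0.856.

0.856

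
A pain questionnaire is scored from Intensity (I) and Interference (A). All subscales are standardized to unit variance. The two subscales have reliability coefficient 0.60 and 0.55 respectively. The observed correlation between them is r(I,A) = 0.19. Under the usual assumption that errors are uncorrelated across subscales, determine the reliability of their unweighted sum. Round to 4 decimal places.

0.6429

Var(I+A) = 2 + 2·[0.19] = 2 + 0.38 = 2.38.
With uncorrelated errors the cross-covariances are all true-score covariance, so they carry over unchanged; only the diagonal terms shrink to ρᵢσᵢ².
True-score variance = [0.60 + 0.55] + 0.38 = 1.15 + 0.38 = 1.53.
Reliability = 1.53 / 2.38 = 0.6429.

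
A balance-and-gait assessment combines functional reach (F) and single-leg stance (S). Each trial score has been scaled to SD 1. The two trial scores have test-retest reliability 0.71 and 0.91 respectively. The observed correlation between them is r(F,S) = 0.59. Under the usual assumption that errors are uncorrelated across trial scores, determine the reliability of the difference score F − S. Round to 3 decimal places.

Var(F−S) = 1 + 1 − 2·0.59 = 2 − 1.18 = 0.82.
Because errors are independent across components, Cov(Tᵢ,Tⱼ) = Cov(Xᵢ,Xⱼ); the off-diagonal part of the true-score variance is the same as above.
True-score variance = [0.71 + 0.91] − 1.18 = 1.62 − 1.18 = 0.44.
Reliability = 0.44 / 0.82 = 0.537.

0.537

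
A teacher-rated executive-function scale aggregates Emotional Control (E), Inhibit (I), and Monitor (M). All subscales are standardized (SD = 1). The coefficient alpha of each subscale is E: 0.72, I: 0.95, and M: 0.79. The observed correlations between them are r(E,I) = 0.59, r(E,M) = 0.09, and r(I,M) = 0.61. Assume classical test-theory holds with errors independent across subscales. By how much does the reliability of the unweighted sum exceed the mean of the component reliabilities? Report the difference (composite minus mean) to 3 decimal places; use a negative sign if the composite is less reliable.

0.083

Var(sum) = 3 + 2.58 = 5.58; true-score variance = 2.46 + 2.58 = 5.04; composite reliability = 0.9032.
Mean component reliability = 0.8200.
Difference = 0.9032 − 0.8200 = 0.083.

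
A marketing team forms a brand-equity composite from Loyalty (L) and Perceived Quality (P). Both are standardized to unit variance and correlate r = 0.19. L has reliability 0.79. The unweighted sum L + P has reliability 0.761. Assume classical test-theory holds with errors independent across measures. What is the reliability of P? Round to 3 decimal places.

Var(L+P) = 2 + 2·0.19 = 2.380.
True-score variance = ρ_L + ρ_P + 2·0.19, so 0.761 = (0.79 + ρ_P + 0.38) / 2.380.
ρ_P = 0.761·2.380 − 0.79 − 0.38 = 0.641.

0.641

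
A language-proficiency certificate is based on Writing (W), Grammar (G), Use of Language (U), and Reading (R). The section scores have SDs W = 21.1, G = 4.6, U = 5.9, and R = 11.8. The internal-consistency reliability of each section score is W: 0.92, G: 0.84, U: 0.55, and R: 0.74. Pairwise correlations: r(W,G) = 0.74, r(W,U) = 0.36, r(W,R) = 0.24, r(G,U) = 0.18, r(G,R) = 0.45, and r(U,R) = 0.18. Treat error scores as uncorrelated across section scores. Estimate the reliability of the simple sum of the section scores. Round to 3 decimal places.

0.916

Var(W+G+U+R) = 21.1² + 4.6² + 5.9² + 11.8² + 2·[21.1·4.6·0.74 + 21.1·5.9·0.36 + 21.1·11.8·0.24 + 4.6·5.9·0.18 + 4.6·11.8·0.45 + 5.9·11.8·0.18] = 640.42 + 436.478 = 1076.9.
Under uncorrelated errors the observed covariances equal the true-score covariances, so only the own-variance terms attenuate.
True-score variance = [21.1²·0.92 + 4.6²·0.84 + 5.9²·0.55 + 11.8²·0.74] + 436.478 = 549.551 + 436.478 = 986.028.
Reliability = 986.028 / 1076.9 = 0.916.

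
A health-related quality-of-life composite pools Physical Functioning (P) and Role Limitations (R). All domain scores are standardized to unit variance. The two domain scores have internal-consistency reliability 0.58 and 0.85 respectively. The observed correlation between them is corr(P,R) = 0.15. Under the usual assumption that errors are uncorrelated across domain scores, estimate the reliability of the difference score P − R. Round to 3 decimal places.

0.665

Var(P−R) = 1 + 1 − 2·0.15 = 2 − 0.3 = 1.7.
Under uncorrelated errors the observed covariances equal the true-score covariances, so only the own-variance terms attenuate.
True-score variance = [0.58 + 0.85] − 0.3 = 1.43 − 0.3 = 1.13.
Reliability = 1.13 / 1.7 = 0.665.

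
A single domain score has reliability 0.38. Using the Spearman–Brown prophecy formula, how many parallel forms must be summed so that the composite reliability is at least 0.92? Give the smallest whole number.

19

k ≥ ρ*(1−ρ₁)/(ρ₁(1−ρ*)) = 0.92·0.62 / (0.38·0.08) = 18.763.
Smallest integer k = 19.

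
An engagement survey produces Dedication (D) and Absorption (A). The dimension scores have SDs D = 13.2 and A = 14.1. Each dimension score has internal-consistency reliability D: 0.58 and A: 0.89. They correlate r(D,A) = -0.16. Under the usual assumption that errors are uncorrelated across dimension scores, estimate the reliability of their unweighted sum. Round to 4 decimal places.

0.6968

Var(D+A) = 13.2² + 14.1² + 2·[13.2·14.1·(-0.16)] = 373.05 − 59.5584 = 313.492.
Under uncorrelated errors the observed covariances equal the true-score covariances, so only the own-variance terms attenuate.
True-score variance = [13.2²·0.58 + 14.1²·0.89] − 59.5584 = 278 − 59.5584 = 218.442.
Reliability = 218.442 / 313.492 = 0.6968.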